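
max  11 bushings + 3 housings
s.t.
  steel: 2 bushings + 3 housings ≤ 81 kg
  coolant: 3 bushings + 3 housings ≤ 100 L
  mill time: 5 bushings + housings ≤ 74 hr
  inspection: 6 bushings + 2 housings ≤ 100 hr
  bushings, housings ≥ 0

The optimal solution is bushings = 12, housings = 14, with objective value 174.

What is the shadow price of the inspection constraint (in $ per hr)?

1

Binding: mill time and inspection. Non-binding: steel (15 unused), coolant (22 unused).
Since steel, coolant are not tight, their duals are 0.
From A_Bᵀ y = c: 5·y_mill time + 6·y_inspection = 11; 1·y_mill time + 2·y_inspection = 3.
→ y_mill time = 1 and y_inspection = 1.
Shadow price of inspection = 1.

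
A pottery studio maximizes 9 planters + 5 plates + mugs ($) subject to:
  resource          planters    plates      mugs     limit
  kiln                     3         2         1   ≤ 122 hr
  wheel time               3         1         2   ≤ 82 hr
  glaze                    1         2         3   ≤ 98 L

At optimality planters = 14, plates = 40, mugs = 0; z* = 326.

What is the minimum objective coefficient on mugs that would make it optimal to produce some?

4

Check each constraint at x*: kiln 122/122 (tight); wheel time 82/82 (tight); glaze 94/98 (slack 4).
Slack constraints have shadow price 0 (complementary slackness).
From A_Bᵀ y = c: 3·y_kiln + 3·y_wheel time = 9; 2·y_kiln + 1·y_wheel time = 5.
This yields shadow prices y_kiln = 2, y_wheel time = 1.
mugs enters the basis when its profit ≥ yᵀa₃ = 2·1 + 1·2 = 4.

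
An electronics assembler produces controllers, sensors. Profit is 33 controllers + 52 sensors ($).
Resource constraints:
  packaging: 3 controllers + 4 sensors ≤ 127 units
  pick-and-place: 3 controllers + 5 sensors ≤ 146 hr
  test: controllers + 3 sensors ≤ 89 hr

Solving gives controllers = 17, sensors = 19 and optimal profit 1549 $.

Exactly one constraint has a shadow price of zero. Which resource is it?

packaging: 127/127 (binding)
pick-and-place: 146/146 (binding)
test: 74/89 (slack 15)
By complementary slackness, a constraint with positive slack has shadow price 0 → test.

test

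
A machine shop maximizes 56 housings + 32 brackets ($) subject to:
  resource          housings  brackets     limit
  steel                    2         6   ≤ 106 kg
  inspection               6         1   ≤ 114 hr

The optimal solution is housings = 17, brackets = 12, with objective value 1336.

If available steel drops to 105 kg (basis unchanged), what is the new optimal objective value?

Both steel and inspection are binding at x*.
Dual feasibility on the basic columns requires 2·y_steel + 6·y_inspection = 56, 6·y_steel + 1·y_inspection = 32.
This yields shadow prices y_steel = 4, y_inspection = 8.
Δz = y_steel·Δb = 4 × (-1) = -4, so new z* = 1336 − 4 = 1332.

1332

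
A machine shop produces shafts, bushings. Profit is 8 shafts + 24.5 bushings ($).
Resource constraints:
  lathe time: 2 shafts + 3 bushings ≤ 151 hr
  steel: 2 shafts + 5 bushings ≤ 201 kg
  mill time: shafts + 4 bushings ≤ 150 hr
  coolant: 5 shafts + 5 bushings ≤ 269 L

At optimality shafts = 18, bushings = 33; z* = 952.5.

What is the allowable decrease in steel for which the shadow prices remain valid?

13.5

Binding constraints: steel, mill time. The basis is B = [[2,5],[1,4]] with det 3.
Per unit decrease in steel, x* moves by d = (-1.3333, 0.3333).
The basis stays optimal until shafts reaches 0; allowable decrease = 13.5 kg.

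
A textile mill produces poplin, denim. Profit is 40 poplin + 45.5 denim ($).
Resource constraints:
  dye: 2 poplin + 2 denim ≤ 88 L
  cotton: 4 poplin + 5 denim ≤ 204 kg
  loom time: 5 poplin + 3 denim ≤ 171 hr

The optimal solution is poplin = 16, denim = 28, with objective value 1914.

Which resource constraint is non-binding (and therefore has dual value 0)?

dye: 88/88 (binding)
cotton: 204/204 (binding)
loom time: 164/171 (slack 7)
By complementary slackness, a constraint with positive slack has shadow price 0 → loom time.

loom time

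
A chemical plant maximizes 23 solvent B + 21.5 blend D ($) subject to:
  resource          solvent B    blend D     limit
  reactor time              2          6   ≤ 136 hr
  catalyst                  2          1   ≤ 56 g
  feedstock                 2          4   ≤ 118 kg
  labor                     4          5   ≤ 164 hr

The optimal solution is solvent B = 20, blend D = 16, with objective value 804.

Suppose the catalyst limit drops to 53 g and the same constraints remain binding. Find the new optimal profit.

At the optimum: reactor time uses 136 of 136 (binding); catalyst uses 56 of 56 (binding); feedstock uses 104 of 118 (slack = 14); labor uses 160 of 164 (slack = 4).
By complementary slackness, y = 0 for the non-binding constraints.
The binding rows give the dual system: 2·y_reactor time + 2·y_catalyst = 23 and 6·y_reactor time + 1·y_catalyst = 21.5.
This yields shadow prices y_reactor time = 2, y_catalyst = 9.5.
Δz = y_catalyst·Δb = 9.5 × (-3) = -28.5, so new z* = 804 − 28.5 = 775.5.

775.5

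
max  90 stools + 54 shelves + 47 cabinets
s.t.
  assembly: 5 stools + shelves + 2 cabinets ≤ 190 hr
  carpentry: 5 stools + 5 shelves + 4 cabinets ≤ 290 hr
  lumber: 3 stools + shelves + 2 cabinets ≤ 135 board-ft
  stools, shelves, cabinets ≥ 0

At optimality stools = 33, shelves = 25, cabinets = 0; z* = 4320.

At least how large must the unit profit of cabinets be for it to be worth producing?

Binding: assembly and carpentry. Non-binding: lumber (11 unused).
Slack constraints have shadow price 0 (complementary slackness).
Dual feasibility on the basic columns requires 5·y_assembly + 5·y_carpentry = 90, 1·y_assembly + 5·y_carpentry = 54.
→ y_assembly = 9 and y_carpentry = 9.
cabinets enters the basis when its profit ≥ yᵀa₃ = 9·2 + 9·4 = 54.

54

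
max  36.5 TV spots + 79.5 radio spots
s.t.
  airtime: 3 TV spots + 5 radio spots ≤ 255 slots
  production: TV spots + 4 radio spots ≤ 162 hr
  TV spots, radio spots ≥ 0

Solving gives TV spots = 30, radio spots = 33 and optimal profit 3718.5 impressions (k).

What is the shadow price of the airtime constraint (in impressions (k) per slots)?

Check each constraint at x*: airtime 255/255 (tight); production 162/162 (tight).
From A_Bᵀ y = c: 3·y_airtime + 1·y_production = 36.5; 5·y_airtime + 4·y_production = 79.5.
→ y_airtime = 9.5 and y_production = 8.
Shadow price of airtime = 9.5.

9.5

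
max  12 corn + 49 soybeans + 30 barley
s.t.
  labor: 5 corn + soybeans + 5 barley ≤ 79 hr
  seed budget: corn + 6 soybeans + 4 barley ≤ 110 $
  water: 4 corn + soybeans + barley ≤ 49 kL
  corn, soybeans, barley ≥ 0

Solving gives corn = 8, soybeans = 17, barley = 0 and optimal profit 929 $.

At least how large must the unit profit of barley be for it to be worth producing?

33

Check each constraint at x*: labor 57/79 (slack 22); seed budget 110/110 (tight); water 49/49 (tight).
Slack constraints have shadow price 0 (complementary slackness).
Dual feasibility on the basic columns requires 1·y_seed budget + 4·y_water = 12, 6·y_seed budget + 1·y_water = 49.
This yields shadow prices y_seed budget = 8, y_water = 1.
barley enters the basis when its profit ≥ yᵀa₃ = 8·4 + 1·1 = 33.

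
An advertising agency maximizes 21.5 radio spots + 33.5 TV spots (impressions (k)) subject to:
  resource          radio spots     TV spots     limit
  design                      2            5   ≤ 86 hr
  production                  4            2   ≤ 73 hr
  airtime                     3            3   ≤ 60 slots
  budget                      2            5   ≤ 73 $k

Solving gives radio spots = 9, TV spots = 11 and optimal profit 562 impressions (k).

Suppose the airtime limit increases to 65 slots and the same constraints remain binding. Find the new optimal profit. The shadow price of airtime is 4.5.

Δb = 5, so new z* = 562 + (4.5)·(5) = 562 + 22.5 = 584.5.

584.5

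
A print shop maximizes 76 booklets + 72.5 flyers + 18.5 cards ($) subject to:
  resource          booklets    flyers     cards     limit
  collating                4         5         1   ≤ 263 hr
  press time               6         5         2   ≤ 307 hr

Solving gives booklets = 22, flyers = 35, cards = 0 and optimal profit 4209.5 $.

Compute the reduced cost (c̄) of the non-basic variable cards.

-5

Both collating and press time are binding at x*.
The binding rows give the dual system: 4·y_collating + 6·y_press time = 76 and 5·y_collating + 5·y_press time = 72.5.
→ y_collating = 5.5 and y_press time = 9.
Reduced cost of cards: c₃ − yᵀa₃ = 18.5 − (5.5·1 + 9·2) = 18.5 − 23.5 = -5.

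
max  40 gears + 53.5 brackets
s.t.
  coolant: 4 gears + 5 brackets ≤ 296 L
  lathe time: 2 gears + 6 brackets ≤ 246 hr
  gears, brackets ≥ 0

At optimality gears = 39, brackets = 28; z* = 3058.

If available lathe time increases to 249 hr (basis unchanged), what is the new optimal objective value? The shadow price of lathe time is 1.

Δb = 3, so new z* = 3058 + (1)·(3) = 3058 + 3 = 3061.

3061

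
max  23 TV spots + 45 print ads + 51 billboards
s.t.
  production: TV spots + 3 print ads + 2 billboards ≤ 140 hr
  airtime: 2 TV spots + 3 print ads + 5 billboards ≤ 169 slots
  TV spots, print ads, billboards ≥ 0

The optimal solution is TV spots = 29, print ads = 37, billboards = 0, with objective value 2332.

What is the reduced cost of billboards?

Both production and airtime are binding at x*.
From A_Bᵀ y = c: 1·y_production + 2·y_airtime = 23; 3·y_production + 3·y_airtime = 45.
This yields shadow prices y_production = 7, y_airtime = 8.
Reduced cost of billboards: c₃ − yᵀa₃ = 51 − (7·2 + 8·5) = 51 − 54 = -3.

-3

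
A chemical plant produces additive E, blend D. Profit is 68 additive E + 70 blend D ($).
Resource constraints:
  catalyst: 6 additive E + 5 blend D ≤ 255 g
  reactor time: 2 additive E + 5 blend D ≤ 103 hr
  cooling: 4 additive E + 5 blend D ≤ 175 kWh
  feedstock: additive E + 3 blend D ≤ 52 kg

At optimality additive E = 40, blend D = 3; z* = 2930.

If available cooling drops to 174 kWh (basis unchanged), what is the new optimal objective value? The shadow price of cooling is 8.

2922

Δb = -1, so new z* = 2930 + (8)·(-1) = 2930 − 8 = 2922.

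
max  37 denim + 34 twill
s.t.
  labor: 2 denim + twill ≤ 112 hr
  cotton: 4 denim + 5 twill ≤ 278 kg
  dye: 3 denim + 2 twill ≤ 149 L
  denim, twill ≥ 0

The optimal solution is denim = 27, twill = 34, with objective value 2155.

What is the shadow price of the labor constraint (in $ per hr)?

0

Binding: cotton and dye. Non-binding: labor (24 unused).
By complementary slackness, y = 0 for the non-binding constraint.
The binding rows give the dual system: 4·y_cotton + 3·y_dye = 37 and 5·y_cotton + 2·y_dye = 34.
Solving: y_cotton = 4, y_dye = 7.
Shadow price of labor = 0.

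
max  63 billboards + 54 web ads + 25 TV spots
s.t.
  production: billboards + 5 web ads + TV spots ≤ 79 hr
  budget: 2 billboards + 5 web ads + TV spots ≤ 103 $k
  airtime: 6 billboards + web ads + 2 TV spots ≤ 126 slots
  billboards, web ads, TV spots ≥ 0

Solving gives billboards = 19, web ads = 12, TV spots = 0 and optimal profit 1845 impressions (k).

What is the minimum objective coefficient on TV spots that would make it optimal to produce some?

27

At the optimum: production uses 79 of 79 (binding); budget uses 98 of 103 (slack = 5); airtime uses 126 of 126 (binding).
Since budget is not tight, its dual is 0.
The binding rows give the dual system: 1·y_production + 6·y_airtime = 63 and 5·y_production + 1·y_airtime = 54.
→ y_production = 9 and y_airtime = 9.
TV spots enters the basis when its profit ≥ yᵀa₃ = 9·1 + 9·2 = 27.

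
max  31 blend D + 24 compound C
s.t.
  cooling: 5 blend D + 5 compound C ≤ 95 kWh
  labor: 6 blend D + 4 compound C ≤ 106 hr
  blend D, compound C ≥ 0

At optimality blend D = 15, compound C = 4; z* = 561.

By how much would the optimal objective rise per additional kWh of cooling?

At the optimum: cooling uses 95 of 95 (binding); labor uses 106 of 106 (binding).
From A_Bᵀ y = c: 5·y_cooling + 6·y_labor = 31; 5·y_cooling + 4·y_labor = 24.
Solving: y_cooling = 2, y_labor = 3.5.
Shadow price of cooling = 2.

2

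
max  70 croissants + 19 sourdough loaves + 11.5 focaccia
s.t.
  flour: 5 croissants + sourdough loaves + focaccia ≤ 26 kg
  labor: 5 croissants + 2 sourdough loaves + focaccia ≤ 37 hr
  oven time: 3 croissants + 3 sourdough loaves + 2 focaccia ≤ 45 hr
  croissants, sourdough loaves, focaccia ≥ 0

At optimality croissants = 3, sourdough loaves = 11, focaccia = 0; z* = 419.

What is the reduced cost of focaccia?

Check each constraint at x*: flour 26/26 (tight); labor 37/37 (tight); oven time 42/45 (slack 3).
By complementary slackness, y = 0 for the non-binding constraint.
Dual feasibility on the basic columns requires 5·y_flour + 5·y_labor = 70, 1·y_flour + 2·y_labor = 19.
Solving: y_flour = 9, y_labor = 5.
Reduced cost of focaccia: c₃ − yᵀa₃ = 11.5 − (9·1 + 5·1) = 11.5 − 14 = -2.5.

-2.5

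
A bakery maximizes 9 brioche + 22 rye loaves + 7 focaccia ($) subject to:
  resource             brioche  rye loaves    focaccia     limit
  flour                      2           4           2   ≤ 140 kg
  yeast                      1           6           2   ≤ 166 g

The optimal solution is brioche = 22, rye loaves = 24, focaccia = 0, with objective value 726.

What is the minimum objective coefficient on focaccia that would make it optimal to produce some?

Check each constraint at x*: flour 140/140 (tight); yeast 166/166 (tight).
Dual feasibility on the basic columns requires 2·y_flour + 1·y_yeast = 9, 4·y_flour + 6·y_yeast = 22.
Solving: y_flour = 4, y_yeast = 1.
focaccia enters the basis when its profit ≥ yᵀa₃ = 4·2 + 1·2 = 10.

10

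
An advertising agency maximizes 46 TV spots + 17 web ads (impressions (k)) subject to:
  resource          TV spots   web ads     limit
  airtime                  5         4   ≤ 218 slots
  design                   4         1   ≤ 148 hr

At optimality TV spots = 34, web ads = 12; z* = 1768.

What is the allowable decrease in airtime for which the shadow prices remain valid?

Binding constraints: airtime, design. The basis is B = [[5,4],[4,1]] with det -11.
Per unit decrease in airtime, x* moves by d = (0.0909, -0.3636).
The basis stays optimal until web ads reaches 0; allowable decrease = 33 slots.

33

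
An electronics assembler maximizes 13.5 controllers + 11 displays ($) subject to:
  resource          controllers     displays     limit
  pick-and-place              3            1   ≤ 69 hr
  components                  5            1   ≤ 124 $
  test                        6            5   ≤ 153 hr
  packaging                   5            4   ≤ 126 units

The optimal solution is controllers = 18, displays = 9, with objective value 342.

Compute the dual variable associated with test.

1

Binding: test and packaging. Non-binding: pick-and-place (6 unused), components (25 unused).
Since pick-and-place, components are not tight, their duals are 0.
Dual feasibility on the basic columns requires 6·y_test + 5·y_packaging = 13.5, 5·y_test + 4·y_packaging = 11.
Solving: y_test = 1, y_packaging = 1.5.
Shadow price of test = 1.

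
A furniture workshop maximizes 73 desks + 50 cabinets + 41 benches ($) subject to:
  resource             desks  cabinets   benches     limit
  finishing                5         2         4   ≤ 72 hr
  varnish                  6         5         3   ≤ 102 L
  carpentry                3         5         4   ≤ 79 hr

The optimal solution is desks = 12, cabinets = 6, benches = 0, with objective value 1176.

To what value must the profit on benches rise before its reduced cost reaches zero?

44

Binding: finishing and varnish. Non-binding: carpentry (13 unused).
Since carpentry is not tight, its dual is 0.
Dual feasibility on the basic columns requires 5·y_finishing + 6·y_varnish = 73, 2·y_finishing + 5·y_varnish = 50.
Solving: y_finishing = 5, y_varnish = 8.
benches enters the basis when its profit ≥ yᵀa₃ = 5·4 + 8·3 = 44.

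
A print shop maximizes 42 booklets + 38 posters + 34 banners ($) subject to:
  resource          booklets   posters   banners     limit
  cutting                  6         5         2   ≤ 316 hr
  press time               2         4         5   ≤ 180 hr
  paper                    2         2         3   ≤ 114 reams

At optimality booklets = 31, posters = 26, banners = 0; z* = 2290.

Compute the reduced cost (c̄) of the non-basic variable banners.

Binding: cutting and paper. Non-binding: press time (14 unused).
By complementary slackness, y = 0 for the non-binding constraint.
The binding rows give the dual system: 6·y_cutting + 2·y_paper = 42 and 5·y_cutting + 2·y_paper = 38.
→ y_cutting = 4 and y_paper = 9.
Reduced cost of banners: c₃ − yᵀa₃ = 34 − (4·2 + 9·3) = 34 − 35 = -1.

-1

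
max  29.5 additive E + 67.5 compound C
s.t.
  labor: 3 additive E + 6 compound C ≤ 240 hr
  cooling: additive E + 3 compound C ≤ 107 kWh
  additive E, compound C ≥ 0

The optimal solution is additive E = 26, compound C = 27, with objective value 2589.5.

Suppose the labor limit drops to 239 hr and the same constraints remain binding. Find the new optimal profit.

Check each constraint at x*: labor 240/240 (tight); cooling 107/107 (tight).
Dual feasibility on the basic columns requires 3·y_labor + 1·y_cooling = 29.5, 6·y_labor + 3·y_cooling = 67.5.
This yields shadow prices y_labor = 7, y_cooling = 8.5.
Δz = y_labor·Δb = 7 × (-1) = -7, so new z* = 2589.5 − 7 = 2582.5.

2582.5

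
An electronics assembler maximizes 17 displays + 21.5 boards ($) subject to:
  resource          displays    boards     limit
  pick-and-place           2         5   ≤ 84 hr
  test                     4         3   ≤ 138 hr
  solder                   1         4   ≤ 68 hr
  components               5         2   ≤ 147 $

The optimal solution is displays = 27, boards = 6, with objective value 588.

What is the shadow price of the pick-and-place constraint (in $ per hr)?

3.5

At the optimum: pick-and-place uses 84 of 84 (binding); test uses 126 of 138 (slack = 12); solder uses 51 of 68 (slack = 17); components uses 147 of 147 (binding).
Since test, solder are not tight, their duals are 0.
Dual feasibility on the basic columns requires 2·y_pick-and-place + 5·y_components = 17, 5·y_pick-and-place + 2·y_components = 21.5.
→ y_pick-and-place = 3.5 and y_components = 2.
Shadow price of pick-and-place = 3.5.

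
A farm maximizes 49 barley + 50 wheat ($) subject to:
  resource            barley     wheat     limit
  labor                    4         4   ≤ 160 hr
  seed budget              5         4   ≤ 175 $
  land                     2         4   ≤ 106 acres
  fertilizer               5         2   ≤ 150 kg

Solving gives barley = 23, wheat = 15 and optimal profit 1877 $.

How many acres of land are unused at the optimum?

land used = 2·23 + 4·15 = 106; slack = 106 − 106 = 0.

0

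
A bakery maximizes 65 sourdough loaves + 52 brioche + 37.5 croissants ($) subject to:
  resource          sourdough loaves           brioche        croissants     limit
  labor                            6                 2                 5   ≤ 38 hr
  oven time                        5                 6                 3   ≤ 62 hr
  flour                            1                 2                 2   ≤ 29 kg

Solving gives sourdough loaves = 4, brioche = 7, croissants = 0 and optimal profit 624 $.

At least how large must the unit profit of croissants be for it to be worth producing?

46

At the optimum: labor uses 38 of 38 (binding); oven time uses 62 of 62 (binding); flour uses 18 of 29 (slack = 11).
Slack constraints have shadow price 0 (complementary slackness).
From A_Bᵀ y = c: 6·y_labor + 5·y_oven time = 65; 2·y_labor + 6·y_oven time = 52.
This yields shadow prices y_labor = 5, y_oven time = 7.
croissants enters the basis when its profit ≥ yᵀa₃ = 5·5 + 7·3 = 46.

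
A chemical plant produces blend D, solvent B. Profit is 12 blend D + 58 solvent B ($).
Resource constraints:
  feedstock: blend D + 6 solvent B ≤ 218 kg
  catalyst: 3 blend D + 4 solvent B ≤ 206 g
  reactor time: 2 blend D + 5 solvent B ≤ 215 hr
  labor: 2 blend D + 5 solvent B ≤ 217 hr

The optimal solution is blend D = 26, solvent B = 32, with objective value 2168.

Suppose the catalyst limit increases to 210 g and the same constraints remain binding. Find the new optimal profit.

Binding: feedstock and catalyst. Non-binding: reactor time (3 unused), labor (5 unused).
Since reactor time, labor are not tight, their duals are 0.
The binding rows give the dual system: 1·y_feedstock + 3·y_catalyst = 12 and 6·y_feedstock + 4·y_catalyst = 58.
Solving: y_feedstock = 9, y_catalyst = 1.
Δz = y_catalyst·Δb = 1 × (4) = 4, so new z* = 2168 + 4 = 2172.

2172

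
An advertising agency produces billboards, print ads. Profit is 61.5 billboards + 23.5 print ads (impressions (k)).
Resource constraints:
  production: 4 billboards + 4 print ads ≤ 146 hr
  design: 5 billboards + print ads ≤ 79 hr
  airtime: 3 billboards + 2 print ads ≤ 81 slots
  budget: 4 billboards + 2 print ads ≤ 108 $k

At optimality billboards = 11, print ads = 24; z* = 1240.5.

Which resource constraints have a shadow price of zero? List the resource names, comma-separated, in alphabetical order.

budget, production

production: 140/146 (slack 6)
design: 79/79 (binding)
airtime: 81/81 (binding)
budget: 92/108 (slack 16)
By complementary slackness, a constraint with positive slack has shadow price 0 → budget, production.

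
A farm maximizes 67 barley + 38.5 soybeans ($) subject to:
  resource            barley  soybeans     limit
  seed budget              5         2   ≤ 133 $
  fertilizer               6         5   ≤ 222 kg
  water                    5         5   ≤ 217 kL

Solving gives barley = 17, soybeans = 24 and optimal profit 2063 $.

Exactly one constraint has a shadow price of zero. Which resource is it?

water

seed budget: 133/133 (binding)
fertilizer: 222/222 (binding)
water: 205/217 (slack 12)
By complementary slackness, a constraint with positive slack has shadow price 0 → water.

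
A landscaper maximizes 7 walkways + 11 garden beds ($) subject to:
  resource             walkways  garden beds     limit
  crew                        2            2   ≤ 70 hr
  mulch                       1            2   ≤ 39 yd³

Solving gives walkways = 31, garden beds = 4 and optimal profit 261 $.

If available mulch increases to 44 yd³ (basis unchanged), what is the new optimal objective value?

281

Both crew and mulch are binding at x*.
Dual feasibility on the basic columns requires 2·y_crew + 1·y_mulch = 7, 2·y_crew + 2·y_mulch = 11.
Solving: y_crew = 1.5, y_mulch = 4.
Δz = y_mulch·Δb = 4 × (5) = 20, so new z* = 261 + 20 = 281.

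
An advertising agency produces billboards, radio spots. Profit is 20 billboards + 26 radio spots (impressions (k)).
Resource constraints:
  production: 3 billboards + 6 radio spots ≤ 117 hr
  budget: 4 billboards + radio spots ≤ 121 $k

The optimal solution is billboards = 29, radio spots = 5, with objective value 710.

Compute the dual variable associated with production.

At the optimum: production uses 117 of 117 (binding); budget uses 121 of 121 (binding).
Dual feasibility on the basic columns requires 3·y_production + 4·y_budget = 20, 6·y_production + 1·y_budget = 26.
Solving: y_production = 4, y_budget = 2.
Shadow price of production = 4.

4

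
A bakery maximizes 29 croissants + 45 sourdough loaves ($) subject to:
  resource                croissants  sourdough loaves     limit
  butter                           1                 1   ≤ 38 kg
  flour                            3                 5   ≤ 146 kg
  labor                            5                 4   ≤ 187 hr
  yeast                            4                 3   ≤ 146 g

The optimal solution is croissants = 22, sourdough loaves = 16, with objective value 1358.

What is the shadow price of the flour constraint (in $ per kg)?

8

Check each constraint at x*: butter 38/38 (tight); flour 146/146 (tight); labor 174/187 (slack 13); yeast 136/146 (slack 10).
Since labor, yeast are not tight, their duals are 0.
The binding rows give the dual system: 1·y_butter + 3·y_flour = 29 and 1·y_butter + 5·y_flour = 45.
This yields shadow prices y_butter = 5, y_flour = 8.
Shadow price of flour = 8.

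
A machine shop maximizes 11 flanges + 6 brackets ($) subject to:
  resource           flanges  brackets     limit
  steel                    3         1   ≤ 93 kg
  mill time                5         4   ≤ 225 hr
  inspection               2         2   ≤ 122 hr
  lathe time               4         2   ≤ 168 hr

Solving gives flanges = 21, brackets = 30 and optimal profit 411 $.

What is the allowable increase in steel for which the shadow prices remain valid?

Binding constraints: steel, mill time. The basis is B = [[3,1],[5,4]] with det 7.
Per unit increase in steel, x* moves by d = (0.5714, -0.7143).
The basis stays optimal until lathe time becomes binding; allowable increase = 28 kg.

28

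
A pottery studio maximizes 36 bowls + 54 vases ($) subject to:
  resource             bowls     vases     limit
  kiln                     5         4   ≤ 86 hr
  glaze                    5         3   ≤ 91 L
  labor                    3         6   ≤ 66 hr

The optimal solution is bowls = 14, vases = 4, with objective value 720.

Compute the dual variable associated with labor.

7

At the optimum: kiln uses 86 of 86 (binding); glaze uses 82 of 91 (slack = 9); labor uses 66 of 66 (binding).
By complementary slackness, y = 0 for the non-binding constraint.
From A_Bᵀ y = c: 5·y_kiln + 3·y_labor = 36; 4·y_kiln + 6·y_labor = 54.
This yields shadow prices y_kiln = 3, y_labor = 7.
Shadow price of labor = 7.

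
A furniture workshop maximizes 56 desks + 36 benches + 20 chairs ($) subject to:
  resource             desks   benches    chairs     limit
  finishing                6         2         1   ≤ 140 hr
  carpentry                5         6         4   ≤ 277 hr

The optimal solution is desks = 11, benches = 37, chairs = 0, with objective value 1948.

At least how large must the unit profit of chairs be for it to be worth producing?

At the optimum: finishing uses 140 of 140 (binding); carpentry uses 277 of 277 (binding).
Dual feasibility on the basic columns requires 6·y_finishing + 5·y_carpentry = 56, 2·y_finishing + 6·y_carpentry = 36.
Solving: y_finishing = 6, y_carpentry = 4.
chairs enters the basis when its profit ≥ yᵀa₃ = 6·1 + 4·4 = 22.

22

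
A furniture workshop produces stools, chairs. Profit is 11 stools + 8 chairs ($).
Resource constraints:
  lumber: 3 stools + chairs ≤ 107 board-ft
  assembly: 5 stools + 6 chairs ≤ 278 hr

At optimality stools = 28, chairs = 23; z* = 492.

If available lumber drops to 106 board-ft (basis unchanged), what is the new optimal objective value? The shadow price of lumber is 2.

490

Δb = -1, so new z* = 492 + (2)·(-1) = 492 − 2 = 490.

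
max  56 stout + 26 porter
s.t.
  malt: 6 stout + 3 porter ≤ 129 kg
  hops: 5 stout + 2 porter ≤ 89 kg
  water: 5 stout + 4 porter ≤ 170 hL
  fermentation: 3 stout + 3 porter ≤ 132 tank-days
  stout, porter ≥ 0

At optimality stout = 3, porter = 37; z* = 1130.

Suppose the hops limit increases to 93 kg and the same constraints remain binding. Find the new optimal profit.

At the optimum: malt uses 129 of 129 (binding); hops uses 89 of 89 (binding); water uses 163 of 170 (slack = 7); fermentation uses 120 of 132 (slack = 12).
By complementary slackness, y = 0 for the non-binding constraints.
From A_Bᵀ y = c: 6·y_malt + 5·y_hops = 56; 3·y_malt + 2·y_hops = 26.
→ y_malt = 6 and y_hops = 4.
Δz = y_hops·Δb = 4 × (4) = 16, so new z* = 1130 + 16 = 1146.

1146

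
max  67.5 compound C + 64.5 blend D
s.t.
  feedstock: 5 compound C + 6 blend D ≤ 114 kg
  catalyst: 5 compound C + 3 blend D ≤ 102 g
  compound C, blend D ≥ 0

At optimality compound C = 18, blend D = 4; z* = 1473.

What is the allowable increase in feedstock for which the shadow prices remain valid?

Binding constraints: feedstock, catalyst. The basis is B = [[5,6],[5,3]] with det -15.
Per unit increase in feedstock, x* moves by d = (-0.2, 0.3333).
The basis stays optimal until compound C reaches 0; allowable increase = 90 kg.

90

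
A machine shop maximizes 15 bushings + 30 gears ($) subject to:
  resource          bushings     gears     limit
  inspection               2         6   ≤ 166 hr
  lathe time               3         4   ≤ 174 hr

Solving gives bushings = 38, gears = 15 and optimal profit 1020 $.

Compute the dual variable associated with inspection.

3

Check each constraint at x*: inspection 166/166 (tight); lathe time 174/174 (tight).
Dual feasibility on the basic columns requires 2·y_inspection + 3·y_lathe time = 15, 6·y_inspection + 4·y_lathe time = 30.
This yields shadow prices y_inspection = 3, y_lathe time = 3.
Shadow price of inspection = 3.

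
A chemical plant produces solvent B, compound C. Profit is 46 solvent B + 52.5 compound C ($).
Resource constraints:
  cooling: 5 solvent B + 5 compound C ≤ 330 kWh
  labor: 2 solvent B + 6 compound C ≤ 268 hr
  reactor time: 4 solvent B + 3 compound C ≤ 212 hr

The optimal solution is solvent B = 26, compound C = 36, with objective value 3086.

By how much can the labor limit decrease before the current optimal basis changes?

Binding constraints: labor, reactor time. The basis is B = [[2,6],[4,3]] with det -18.
Per unit decrease in labor, x* moves by d = (0.1667, -0.2222).
The basis stays optimal until compound C reaches 0; allowable decrease = 162 hr.

162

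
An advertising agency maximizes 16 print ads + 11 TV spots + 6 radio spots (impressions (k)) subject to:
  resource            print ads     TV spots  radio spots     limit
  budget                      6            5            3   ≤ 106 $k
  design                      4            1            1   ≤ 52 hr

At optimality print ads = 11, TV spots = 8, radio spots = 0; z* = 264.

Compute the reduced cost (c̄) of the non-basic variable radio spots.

-1

Check each constraint at x*: budget 106/106 (tight); design 52/52 (tight).
Dual feasibility on the basic columns requires 6·y_budget + 4·y_design = 16, 5·y_budget + 1·y_design = 11.
Solving: y_budget = 2, y_design = 1.
Reduced cost of radio spots: c₃ − yᵀa₃ = 6 − (2·3 + 1·1) = 6 − 7 = -1.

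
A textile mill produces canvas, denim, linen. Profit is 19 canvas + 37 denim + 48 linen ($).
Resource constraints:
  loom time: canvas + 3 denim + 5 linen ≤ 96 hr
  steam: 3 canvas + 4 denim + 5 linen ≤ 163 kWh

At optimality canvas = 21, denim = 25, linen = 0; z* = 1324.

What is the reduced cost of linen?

-7

Both loom time and steam are binding at x*.
From A_Bᵀ y = c: 1·y_loom time + 3·y_steam = 19; 3·y_loom time + 4·y_steam = 37.
→ y_loom time = 7 and y_steam = 4.
Reduced cost of linen: c₃ − yᵀa₃ = 48 − (7·5 + 4·5) = 48 − 55 = -7.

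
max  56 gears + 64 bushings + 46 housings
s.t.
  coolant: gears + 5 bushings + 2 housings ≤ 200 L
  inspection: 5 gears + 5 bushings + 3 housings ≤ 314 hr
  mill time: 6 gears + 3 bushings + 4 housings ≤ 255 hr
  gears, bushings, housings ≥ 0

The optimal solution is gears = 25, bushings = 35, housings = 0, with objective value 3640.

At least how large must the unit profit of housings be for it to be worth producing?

48

Check each constraint at x*: coolant 200/200 (tight); inspection 300/314 (slack 14); mill time 255/255 (tight).
Slack constraints have shadow price 0 (complementary slackness).
From A_Bᵀ y = c: 1·y_coolant + 6·y_mill time = 56; 5·y_coolant + 3·y_mill time = 64.
→ y_coolant = 8 and y_mill time = 8.
housings enters the basis when its profit ≥ yᵀa₃ = 8·2 + 8·4 = 48.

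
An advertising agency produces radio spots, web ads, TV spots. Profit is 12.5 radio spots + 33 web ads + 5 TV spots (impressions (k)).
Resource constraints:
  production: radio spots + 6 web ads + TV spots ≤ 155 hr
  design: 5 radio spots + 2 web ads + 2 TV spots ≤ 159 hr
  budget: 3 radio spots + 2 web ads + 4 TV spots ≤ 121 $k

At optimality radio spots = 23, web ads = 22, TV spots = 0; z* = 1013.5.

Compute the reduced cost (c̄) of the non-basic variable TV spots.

-3

At the optimum: production uses 155 of 155 (binding); design uses 159 of 159 (binding); budget uses 113 of 121 (slack = 8).
Since budget is not tight, its dual is 0.
The binding rows give the dual system: 1·y_production + 5·y_design = 12.5 and 6·y_production + 2·y_design = 33.
→ y_production = 5 and y_design = 1.5.
Reduced cost of TV spots: c₃ − yᵀa₃ = 5 − (5·1 + 1.5·2) = 5 − 8 = -3.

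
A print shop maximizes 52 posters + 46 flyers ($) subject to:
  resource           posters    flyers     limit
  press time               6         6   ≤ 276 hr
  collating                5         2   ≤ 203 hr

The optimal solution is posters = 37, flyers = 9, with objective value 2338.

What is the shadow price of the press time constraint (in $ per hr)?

7

Check each constraint at x*: press time 276/276 (tight); collating 203/203 (tight).
The binding rows give the dual system: 6·y_press time + 5·y_collating = 52 and 6·y_press time + 2·y_collating = 46.
This yields shadow prices y_press time = 7, y_collating = 2.
Shadow price of press time = 7.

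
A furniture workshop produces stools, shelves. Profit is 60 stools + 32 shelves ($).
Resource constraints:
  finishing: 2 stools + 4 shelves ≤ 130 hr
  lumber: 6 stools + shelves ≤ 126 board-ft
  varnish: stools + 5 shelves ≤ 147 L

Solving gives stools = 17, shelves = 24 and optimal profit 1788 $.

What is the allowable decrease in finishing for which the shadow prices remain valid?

88

Binding constraints: finishing, lumber. The basis is B = [[2,4],[6,1]] with det -22.
Per unit decrease in finishing, x* moves by d = (0.0455, -0.2727).
The basis stays optimal until shelves reaches 0; allowable decrease = 88 hr.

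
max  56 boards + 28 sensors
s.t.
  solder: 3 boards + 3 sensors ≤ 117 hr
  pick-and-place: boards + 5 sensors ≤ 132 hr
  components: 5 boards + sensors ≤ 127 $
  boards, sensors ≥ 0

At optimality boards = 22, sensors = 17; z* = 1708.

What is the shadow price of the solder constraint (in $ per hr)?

Check each constraint at x*: solder 117/117 (tight); pick-and-place 107/132 (slack 25); components 127/127 (tight).
Slack constraints have shadow price 0 (complementary slackness).
Dual feasibility on the basic columns requires 3·y_solder + 5·y_components = 56, 3·y_solder + 1·y_components = 28.
Solving: y_solder = 7, y_components = 7.
Shadow price of solder = 7.

7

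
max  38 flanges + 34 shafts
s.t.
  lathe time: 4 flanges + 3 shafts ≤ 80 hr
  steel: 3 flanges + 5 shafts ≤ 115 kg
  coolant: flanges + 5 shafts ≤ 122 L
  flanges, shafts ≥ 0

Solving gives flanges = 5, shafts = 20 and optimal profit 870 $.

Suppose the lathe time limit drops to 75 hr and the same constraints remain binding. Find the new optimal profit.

Check each constraint at x*: lathe time 80/80 (tight); steel 115/115 (tight); coolant 105/122 (slack 17).
Slack constraints have shadow price 0 (complementary slackness).
Dual feasibility on the basic columns requires 4·y_lathe time + 3·y_steel = 38, 3·y_lathe time + 5·y_steel = 34.
→ y_lathe time = 8 and y_steel = 2.
Δz = y_lathe time·Δb = 8 × (-5) = -40, so new z* = 870 − 40 = 830.

830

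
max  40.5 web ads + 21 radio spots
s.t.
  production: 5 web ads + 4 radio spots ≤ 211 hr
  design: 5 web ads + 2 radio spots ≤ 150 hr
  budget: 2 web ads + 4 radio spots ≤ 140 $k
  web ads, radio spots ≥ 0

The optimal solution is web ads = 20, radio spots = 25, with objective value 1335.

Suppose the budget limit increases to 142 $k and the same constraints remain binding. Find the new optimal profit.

1338

Binding: design and budget. Non-binding: production (11 unused).
Since production is not tight, its dual is 0.
The binding rows give the dual system: 5·y_design + 2·y_budget = 40.5 and 2·y_design + 4·y_budget = 21.
Solving: y_design = 7.5, y_budget = 1.5.
Δz = y_budget·Δb = 1.5 × (2) = 3, so new z* = 1335 + 3 = 1338.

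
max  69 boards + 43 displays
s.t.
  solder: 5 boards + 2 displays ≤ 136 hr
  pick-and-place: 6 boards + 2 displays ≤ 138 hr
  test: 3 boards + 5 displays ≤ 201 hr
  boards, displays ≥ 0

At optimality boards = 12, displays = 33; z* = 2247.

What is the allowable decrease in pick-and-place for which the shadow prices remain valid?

Binding constraints: pick-and-place, test. The basis is B = [[6,2],[3,5]] with det 24.
Per unit decrease in pick-and-place, x* moves by d = (-0.2083, 0.125).
The basis stays optimal until boards reaches 0; allowable decrease = 57.6 hr.

57.6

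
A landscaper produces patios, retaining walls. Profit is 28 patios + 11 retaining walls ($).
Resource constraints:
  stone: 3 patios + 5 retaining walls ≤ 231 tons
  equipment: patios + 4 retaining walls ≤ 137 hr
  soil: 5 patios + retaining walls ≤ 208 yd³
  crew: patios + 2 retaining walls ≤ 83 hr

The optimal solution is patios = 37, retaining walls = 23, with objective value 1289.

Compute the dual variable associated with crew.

3

Check each constraint at x*: stone 226/231 (slack 5); equipment 129/137 (slack 8); soil 208/208 (tight); crew 83/83 (tight).
Since stone, equipment are not tight, their duals are 0.
The binding rows give the dual system: 5·y_soil + 1·y_crew = 28 and 1·y_soil + 2·y_crew = 11.
This yields shadow prices y_soil = 5, y_crew = 3.
Shadow price of crew = 3.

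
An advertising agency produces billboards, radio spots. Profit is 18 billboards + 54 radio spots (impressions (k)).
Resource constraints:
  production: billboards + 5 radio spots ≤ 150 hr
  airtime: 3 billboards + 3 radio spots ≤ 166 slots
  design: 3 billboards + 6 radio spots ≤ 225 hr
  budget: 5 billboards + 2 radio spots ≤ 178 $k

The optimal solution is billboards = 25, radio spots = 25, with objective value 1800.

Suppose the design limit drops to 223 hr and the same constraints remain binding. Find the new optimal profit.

Binding: production and design. Non-binding: airtime (16 unused), budget (3 unused).
Since airtime, budget are not tight, their duals are 0.
From A_Bᵀ y = c: 1·y_production + 3·y_design = 18; 5·y_production + 6·y_design = 54.
Solving: y_production = 6, y_design = 4.
Δz = y_design·Δb = 4 × (-2) = -8, so new z* = 1800 − 8 = 1792.

1792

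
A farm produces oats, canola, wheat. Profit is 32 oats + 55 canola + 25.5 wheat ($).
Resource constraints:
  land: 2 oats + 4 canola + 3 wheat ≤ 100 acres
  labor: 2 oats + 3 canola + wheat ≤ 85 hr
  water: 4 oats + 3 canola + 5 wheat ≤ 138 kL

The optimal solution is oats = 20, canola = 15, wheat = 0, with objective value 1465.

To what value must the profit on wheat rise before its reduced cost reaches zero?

At the optimum: land uses 100 of 100 (binding); labor uses 85 of 85 (binding); water uses 125 of 138 (slack = 13).
By complementary slackness, y = 0 for the non-binding constraint.
The binding rows give the dual system: 2·y_land + 2·y_labor = 32 and 4·y_land + 3·y_labor = 55.
→ y_land = 7 and y_labor = 9.
wheat enters the basis when its profit ≥ yᵀa₃ = 7·3 + 9·1 = 30.

30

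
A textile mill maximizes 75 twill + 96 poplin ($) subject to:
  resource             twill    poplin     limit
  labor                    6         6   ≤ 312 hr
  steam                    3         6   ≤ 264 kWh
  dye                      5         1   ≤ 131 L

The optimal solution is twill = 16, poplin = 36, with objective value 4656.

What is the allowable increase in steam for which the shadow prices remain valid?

48

Binding constraints: labor, steam. The basis is B = [[6,6],[3,6]] with det 18.
Per unit increase in steam, x* moves by d = (-0.3333, 0.3333).
The basis stays optimal until twill reaches 0; allowable increase = 48 kWh.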